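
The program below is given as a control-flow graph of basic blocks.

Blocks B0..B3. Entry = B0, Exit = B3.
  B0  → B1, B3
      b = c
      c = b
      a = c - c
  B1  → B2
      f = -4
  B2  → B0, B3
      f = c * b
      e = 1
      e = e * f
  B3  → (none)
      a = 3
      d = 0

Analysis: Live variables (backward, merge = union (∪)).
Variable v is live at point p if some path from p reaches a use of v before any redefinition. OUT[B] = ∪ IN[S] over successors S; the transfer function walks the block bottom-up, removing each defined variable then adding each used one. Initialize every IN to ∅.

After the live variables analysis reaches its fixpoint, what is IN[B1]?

Converged values:
  B0:   IN={c}   OUT={b, c}
  B1:   IN={b, c}   OUT={b, c}
  B2:   IN={b, c}   OUT={c}
  B3:   IN={}   OUT={}

Merge at B1: OUT[B1] = IN[B2] = {b, c}
Applying B1's transfer function to that OUT value gives IN[B1] (row B1 above).

Answer: {b, c}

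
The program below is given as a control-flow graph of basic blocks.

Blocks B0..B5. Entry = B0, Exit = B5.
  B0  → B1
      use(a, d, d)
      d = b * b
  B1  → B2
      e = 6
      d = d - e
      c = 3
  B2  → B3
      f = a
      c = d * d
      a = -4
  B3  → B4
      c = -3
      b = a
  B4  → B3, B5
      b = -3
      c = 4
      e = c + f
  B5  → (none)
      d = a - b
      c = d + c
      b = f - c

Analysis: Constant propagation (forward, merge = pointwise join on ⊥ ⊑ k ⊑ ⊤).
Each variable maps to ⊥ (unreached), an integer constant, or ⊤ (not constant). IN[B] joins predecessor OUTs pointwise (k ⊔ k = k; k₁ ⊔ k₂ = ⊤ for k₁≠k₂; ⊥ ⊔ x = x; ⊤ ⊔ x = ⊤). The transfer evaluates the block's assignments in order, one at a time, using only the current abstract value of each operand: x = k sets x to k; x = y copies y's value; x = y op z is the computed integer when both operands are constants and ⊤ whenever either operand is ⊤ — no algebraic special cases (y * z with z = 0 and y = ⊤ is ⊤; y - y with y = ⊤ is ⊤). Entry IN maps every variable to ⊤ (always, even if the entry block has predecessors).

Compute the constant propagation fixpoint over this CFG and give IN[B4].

Fixpoint table:
  B0:  IN=(all ⊤)  OUT=(all ⊤)
  B1:  IN=(all ⊤)  OUT={c:3, e:6; rest ⊤}
  B2:  IN={c:3, e:6; rest ⊤}  OUT={a:-4, e:6; rest ⊤}
  B3:  IN={a:-4; rest ⊤}  OUT={a:-4, b:-4, c:-3; rest ⊤}
  B4:  IN={a:-4, b:-4, c:-3; rest ⊤}  OUT={a:-4, b:-3, c:4; rest ⊤}
  B5:  IN={a:-4, b:-3, c:4; rest ⊤}  OUT={a:-4, c:3, d:-1; rest ⊤}

Merge at B4: IN[B4] = OUT[B3] = {a: -4, b: -4, c: -3, d: ⊤, e: ⊤, f: ⊤}

Answer: {a: -4, b: -4, c: -3, d: ⊤, e: ⊤, f: ⊤}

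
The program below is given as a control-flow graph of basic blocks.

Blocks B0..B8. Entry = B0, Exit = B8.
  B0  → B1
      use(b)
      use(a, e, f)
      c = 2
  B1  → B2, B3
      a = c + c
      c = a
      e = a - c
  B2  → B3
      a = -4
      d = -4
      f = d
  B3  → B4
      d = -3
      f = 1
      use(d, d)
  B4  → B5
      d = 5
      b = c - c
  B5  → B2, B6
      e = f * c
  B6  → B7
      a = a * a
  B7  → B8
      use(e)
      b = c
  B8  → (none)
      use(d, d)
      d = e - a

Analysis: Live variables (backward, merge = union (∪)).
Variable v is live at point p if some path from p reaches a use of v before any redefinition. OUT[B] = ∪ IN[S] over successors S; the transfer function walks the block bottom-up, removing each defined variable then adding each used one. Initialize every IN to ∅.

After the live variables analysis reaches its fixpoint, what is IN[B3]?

Fixpoint table:
  B0: | IN={a, b, e, f} | OUT={c}
  B1: | IN={c} | OUT={a, c}
  B2: | IN={c} | OUT={a, c}
  B3: | IN={a, c} | OUT={a, c, f}
  B4: | IN={a, c, f} | OUT={a, c, d, f}
  B5: | IN={a, c, d, f} | OUT={a, c, d, e}
  B6: | IN={a, c, d, e} | OUT={a, c, d, e}
  B7: | IN={a, c, d, e} | OUT={a, d, e}
  B8: | IN={a, d, e} | OUT={}

Merge at B3: OUT[B3] = IN[B4] = {a, c, f}
Applying B3's transfer function to that OUT value gives IN[B3] (row B3 above).

Answer: {a, c}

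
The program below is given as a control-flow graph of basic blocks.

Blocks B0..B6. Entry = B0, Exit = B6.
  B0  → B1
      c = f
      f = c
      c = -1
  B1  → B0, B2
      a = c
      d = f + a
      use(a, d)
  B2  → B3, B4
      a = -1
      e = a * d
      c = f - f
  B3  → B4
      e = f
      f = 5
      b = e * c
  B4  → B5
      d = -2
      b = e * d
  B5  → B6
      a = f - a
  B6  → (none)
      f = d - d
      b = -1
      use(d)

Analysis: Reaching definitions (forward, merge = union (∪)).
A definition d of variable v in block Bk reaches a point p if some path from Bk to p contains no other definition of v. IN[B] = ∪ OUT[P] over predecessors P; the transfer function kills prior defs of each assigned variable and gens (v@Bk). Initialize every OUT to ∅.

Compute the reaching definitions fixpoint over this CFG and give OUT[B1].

Converged values:
  B0: | IN={a@B1, c@B0, d@B1, f@B0} | OUT={a@B1, c@B0, d@B1, f@B0}
  B1: | IN={a@B1, c@B0, d@B1, f@B0} | OUT={a@B1, c@B0, d@B1, f@B0}
  B2: | IN={a@B1, c@B0, d@B1, f@B0} | OUT={a@B2, c@B2, d@B1, e@B2, f@B0}
  B3: | IN={a@B2, c@B2, d@B1, e@B2, f@B0} | OUT={a@B2, b@B3, c@B2, d@B1, e@B3, f@B3}
  B4: | IN={a@B2, b@B3, c@B2, d@B1, e@B2, e@B3, f@B0, f@B3} | OUT={a@B2, b@B4, c@B2, d@B4, e@B2, e@B3, f@B0, f@B3}
  B5: | IN={a@B2, b@B4, c@B2, d@B4, e@B2, e@B3, f@B0, f@B3} | OUT={a@B5, b@B4, c@B2, d@B4, e@B2, e@B3, f@B0, f@B3}
  B6: | IN={a@B5, b@B4, c@B2, d@B4, e@B2, e@B3, f@B0, f@B3} | OUT={a@B5, b@B6, c@B2, d@B4, e@B2, e@B3, f@B6}

Merge at B1: IN[B1] = OUT[B0] = {a@B1, c@B0, d@B1, f@B0}
Applying B1's transfer function to that IN value gives OUT[B1] (row B1 above).

Answer: {a@B1, c@B0, d@B1, f@B0}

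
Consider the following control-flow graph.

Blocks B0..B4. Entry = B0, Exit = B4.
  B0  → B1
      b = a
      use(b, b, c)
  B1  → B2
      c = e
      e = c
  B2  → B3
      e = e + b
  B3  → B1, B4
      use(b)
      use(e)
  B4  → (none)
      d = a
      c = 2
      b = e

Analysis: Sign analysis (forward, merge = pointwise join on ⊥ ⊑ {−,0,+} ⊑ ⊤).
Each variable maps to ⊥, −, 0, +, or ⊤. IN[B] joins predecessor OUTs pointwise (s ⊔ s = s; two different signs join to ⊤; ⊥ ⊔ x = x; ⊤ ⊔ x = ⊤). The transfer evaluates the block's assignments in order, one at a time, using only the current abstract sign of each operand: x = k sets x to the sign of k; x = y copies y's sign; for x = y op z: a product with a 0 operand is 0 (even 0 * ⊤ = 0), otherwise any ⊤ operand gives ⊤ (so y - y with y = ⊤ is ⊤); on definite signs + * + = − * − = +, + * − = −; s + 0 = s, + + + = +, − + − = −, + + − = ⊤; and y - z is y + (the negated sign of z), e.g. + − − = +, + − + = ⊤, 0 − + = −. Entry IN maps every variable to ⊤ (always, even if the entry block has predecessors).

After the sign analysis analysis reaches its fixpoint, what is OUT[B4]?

Answer: {a: ⊤, b: ⊤, c: +, d: ⊤, e: ⊤, f: ⊤}

Derivation:
Fixpoint table:
  B0:   IN=(all ⊤)   OUT=(all ⊤)
  B1:   IN=(all ⊤)   OUT=(all ⊤)
  B2:   IN=(all ⊤)   OUT=(all ⊤)
  B3:   IN=(all ⊤)   OUT=(all ⊤)
  B4:   IN=(all ⊤)   OUT={c:+; rest ⊤}

Merge at B4: IN[B4] = OUT[B3] = {a: ⊤, b: ⊤, c: ⊤, d: ⊤, e: ⊤, f: ⊤}
Applying B4's transfer function to that IN value gives OUT[B4] (row B4 above).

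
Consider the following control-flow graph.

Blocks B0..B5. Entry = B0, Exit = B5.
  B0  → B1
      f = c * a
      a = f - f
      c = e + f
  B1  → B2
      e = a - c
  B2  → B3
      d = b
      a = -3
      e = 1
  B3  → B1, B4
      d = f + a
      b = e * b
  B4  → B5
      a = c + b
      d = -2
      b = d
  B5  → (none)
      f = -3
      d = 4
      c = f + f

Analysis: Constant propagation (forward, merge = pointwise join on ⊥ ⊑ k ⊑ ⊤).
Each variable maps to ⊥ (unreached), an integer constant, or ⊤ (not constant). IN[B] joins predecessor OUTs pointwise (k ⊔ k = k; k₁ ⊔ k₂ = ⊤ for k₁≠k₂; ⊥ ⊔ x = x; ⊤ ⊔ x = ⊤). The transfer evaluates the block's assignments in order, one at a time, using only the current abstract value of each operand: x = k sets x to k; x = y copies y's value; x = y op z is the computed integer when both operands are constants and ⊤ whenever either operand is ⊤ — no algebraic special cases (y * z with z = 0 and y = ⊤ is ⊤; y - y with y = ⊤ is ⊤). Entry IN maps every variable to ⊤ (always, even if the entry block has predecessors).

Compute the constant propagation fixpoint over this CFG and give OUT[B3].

Per-block solution:
  B0:  IN=(all ⊤)  OUT=(all ⊤)
  B1:  IN=(all ⊤)  OUT=(all ⊤)
  B2:  IN=(all ⊤)  OUT={a:-3, e:1; rest ⊤}
  B3:  IN={a:-3, e:1; rest ⊤}  OUT={a:-3, e:1; rest ⊤}
  B4:  IN={a:-3, e:1; rest ⊤}  OUT={b:-2, d:-2, e:1; rest ⊤}
  B5:  IN={b:-2, d:-2, e:1; rest ⊤}  OUT={b:-2, c:-6, d:4, e:1, f:-3; rest ⊤}

Merge at B3: IN[B3] = OUT[B2] = {a: -3, b: ⊤, c: ⊤, d: ⊤, e: 1, f: ⊤}
Applying B3's transfer function to that IN value gives OUT[B3] (row B3 above).

Answer: {a: -3, b: ⊤, c: ⊤, d: ⊤, e: 1, f: ⊤}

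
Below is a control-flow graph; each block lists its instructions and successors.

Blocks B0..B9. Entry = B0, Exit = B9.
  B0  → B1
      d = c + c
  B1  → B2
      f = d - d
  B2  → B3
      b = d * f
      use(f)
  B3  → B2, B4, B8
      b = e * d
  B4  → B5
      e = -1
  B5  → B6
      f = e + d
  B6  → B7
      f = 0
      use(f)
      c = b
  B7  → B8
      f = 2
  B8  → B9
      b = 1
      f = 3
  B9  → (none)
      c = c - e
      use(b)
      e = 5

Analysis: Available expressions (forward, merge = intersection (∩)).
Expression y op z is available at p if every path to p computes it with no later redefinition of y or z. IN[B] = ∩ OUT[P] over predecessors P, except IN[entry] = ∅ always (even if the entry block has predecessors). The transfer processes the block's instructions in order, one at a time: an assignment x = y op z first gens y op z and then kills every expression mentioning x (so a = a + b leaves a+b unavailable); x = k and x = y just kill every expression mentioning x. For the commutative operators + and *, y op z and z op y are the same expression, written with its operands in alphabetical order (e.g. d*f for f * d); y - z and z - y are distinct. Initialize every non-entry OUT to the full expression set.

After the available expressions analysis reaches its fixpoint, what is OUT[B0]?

Fixpoint table:
  B0: | IN={} | OUT={c+c}
  B1: | IN={c+c} | OUT={c+c, d-d}
  B2: | IN={c+c, d-d} | OUT={c+c, d*f, d-d}
  B3: | IN={c+c, d*f, d-d} | OUT={c+c, d*e, d*f, d-d}
  B4: | IN={c+c, d*e, d*f, d-d} | OUT={c+c, d*f, d-d}
  B5: | IN={c+c, d*f, d-d} | OUT={c+c, d+e, d-d}
  B6: | IN={c+c, d+e, d-d} | OUT={d+e, d-d}
  B7: | IN={d+e, d-d} | OUT={d+e, d-d}
  B8: | IN={d-d} | OUT={d-d}
  B9: | IN={d-d} | OUT={d-d}

B0 is the boundary node: IN[B0] = {}
Applying B0's transfer function to that IN value gives OUT[B0] (row B0 above).

Answer: {c+c}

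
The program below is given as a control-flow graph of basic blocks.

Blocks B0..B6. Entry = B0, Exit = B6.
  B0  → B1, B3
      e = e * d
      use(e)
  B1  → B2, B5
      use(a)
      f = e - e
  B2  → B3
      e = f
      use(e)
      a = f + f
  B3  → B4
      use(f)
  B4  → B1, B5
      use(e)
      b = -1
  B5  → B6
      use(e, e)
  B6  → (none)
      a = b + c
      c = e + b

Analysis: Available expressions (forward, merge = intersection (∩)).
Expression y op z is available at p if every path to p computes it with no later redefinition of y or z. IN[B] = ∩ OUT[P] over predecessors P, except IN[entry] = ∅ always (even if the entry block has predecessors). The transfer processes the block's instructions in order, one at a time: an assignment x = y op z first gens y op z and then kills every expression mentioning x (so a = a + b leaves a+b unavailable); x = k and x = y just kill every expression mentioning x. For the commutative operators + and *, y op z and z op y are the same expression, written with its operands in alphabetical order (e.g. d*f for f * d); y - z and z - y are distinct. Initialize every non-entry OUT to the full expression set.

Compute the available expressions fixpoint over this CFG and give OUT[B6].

Answer: {b+e}

Working:
Converged values:
  B0: | IN={} | OUT={}
  B1: | IN={} | OUT={e-e}
  B2: | IN={e-e} | OUT={f+f}
  B3: | IN={} | OUT={}
  B4: | IN={} | OUT={}
  B5: | IN={} | OUT={}
  B6: | IN={} | OUT={b+e}

Merge at B6: IN[B6] = OUT[B5] = {}
Applying B6's transfer function to that IN value gives OUT[B6] (row B6 above).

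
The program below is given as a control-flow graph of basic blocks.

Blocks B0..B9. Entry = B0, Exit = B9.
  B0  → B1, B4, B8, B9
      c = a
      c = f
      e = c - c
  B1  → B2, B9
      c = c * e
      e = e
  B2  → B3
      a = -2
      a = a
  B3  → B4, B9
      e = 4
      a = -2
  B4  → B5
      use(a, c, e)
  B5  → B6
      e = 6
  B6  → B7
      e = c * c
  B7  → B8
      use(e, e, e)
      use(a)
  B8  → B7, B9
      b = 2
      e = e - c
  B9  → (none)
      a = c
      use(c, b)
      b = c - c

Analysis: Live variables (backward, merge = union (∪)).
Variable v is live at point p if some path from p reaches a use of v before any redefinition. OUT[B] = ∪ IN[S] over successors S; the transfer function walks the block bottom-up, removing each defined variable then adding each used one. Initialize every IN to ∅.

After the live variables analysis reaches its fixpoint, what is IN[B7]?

Per-block solution:
  B0:  IN={a, b, f}  OUT={a, b, c, e}
  B1:  IN={b, c, e}  OUT={b, c}
  B2:  IN={b, c}  OUT={b, c}
  B3:  IN={b, c}  OUT={a, b, c, e}
  B4:  IN={a, c, e}  OUT={a, c}
  B5:  IN={a, c}  OUT={a, c}
  B6:  IN={a, c}  OUT={a, c, e}
  B7:  IN={a, c, e}  OUT={a, c, e}
  B8:  IN={a, c, e}  OUT={a, b, c, e}
  B9:  IN={b, c}  OUT={}

Merge at B7: OUT[B7] = IN[B8] = {a, c, e}
Applying B7's transfer function to that OUT value gives IN[B7] (row B7 above).

Answer: {a, c, e}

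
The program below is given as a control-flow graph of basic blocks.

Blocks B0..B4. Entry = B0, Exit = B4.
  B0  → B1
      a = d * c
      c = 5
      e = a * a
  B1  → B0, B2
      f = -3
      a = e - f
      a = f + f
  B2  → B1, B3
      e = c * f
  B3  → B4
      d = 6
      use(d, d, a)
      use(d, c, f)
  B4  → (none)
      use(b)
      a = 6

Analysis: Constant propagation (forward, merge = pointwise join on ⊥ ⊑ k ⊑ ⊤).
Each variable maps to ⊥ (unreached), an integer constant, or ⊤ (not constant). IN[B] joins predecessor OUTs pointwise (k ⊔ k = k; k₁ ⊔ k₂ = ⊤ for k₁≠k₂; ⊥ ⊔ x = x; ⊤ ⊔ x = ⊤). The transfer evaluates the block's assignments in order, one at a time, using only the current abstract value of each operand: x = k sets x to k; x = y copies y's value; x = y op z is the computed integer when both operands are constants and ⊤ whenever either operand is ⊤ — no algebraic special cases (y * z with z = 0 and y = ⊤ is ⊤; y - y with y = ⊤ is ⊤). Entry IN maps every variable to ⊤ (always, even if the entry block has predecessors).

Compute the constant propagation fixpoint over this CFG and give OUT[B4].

Answer: {a: 6, b: ⊤, c: 5, d: 6, e: -15, f: -3}

Derivation:
Converged values:
  B0:  IN=(all ⊤)  OUT={c:5; rest ⊤}
  B1:  IN={c:5; rest ⊤}  OUT={a:-6, c:5, f:-3; rest ⊤}
  B2:  IN={a:-6, c:5, f:-3; rest ⊤}  OUT={a:-6, c:5, e:-15, f:-3; rest ⊤}
  B3:  IN={a:-6, c:5, e:-15, f:-3; rest ⊤}  OUT={a:-6, c:5, d:6, e:-15, f:-3; rest ⊤}
  B4:  IN={a:-6, c:5, d:6, e:-15, f:-3; rest ⊤}  OUT={a:6, c:5, d:6, e:-15, f:-3; rest ⊤}

Merge at B4: IN[B4] = OUT[B3] = {a: -6, b: ⊤, c: 5, d: 6, e: -15, f: -3}
Applying B4's transfer function to that IN value gives OUT[B4] (row B4 above).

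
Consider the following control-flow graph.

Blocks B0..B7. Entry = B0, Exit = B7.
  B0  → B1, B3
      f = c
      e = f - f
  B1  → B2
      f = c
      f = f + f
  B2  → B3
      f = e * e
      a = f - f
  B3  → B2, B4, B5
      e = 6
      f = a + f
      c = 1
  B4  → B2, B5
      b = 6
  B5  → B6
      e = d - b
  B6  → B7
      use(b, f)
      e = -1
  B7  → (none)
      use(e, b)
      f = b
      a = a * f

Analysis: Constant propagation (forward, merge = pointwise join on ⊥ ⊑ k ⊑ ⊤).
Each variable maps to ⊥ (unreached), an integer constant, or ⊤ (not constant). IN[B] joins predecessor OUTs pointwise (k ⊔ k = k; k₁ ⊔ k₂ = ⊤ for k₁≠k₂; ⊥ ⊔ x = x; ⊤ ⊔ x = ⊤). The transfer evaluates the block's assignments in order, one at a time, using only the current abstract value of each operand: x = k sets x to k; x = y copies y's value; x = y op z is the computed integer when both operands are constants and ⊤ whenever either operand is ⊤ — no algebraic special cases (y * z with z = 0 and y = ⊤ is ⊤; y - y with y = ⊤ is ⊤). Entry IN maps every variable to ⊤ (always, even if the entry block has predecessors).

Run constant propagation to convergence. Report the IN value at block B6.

Fixpoint table:
  B0: | IN=(all ⊤) | OUT=(all ⊤)
  B1: | IN=(all ⊤) | OUT=(all ⊤)
  B2: | IN=(all ⊤) | OUT=(all ⊤)
  B3: | IN=(all ⊤) | OUT={c:1, e:6; rest ⊤}
  B4: | IN={c:1, e:6; rest ⊤} | OUT={b:6, c:1, e:6; rest ⊤}
  B5: | IN={c:1, e:6; rest ⊤} | OUT={c:1; rest ⊤}
  B6: | IN={c:1; rest ⊤} | OUT={c:1, e:-1; rest ⊤}
  B7: | IN={c:1, e:-1; rest ⊤} | OUT={c:1, e:-1; rest ⊤}

Merge at B6: IN[B6] = OUT[B5] = {a: ⊤, b: ⊤, c: 1, d: ⊤, e: ⊤, f: ⊤}

Answer: {a: ⊤, b: ⊤, c: 1, d: ⊤, e: ⊤, f: ⊤}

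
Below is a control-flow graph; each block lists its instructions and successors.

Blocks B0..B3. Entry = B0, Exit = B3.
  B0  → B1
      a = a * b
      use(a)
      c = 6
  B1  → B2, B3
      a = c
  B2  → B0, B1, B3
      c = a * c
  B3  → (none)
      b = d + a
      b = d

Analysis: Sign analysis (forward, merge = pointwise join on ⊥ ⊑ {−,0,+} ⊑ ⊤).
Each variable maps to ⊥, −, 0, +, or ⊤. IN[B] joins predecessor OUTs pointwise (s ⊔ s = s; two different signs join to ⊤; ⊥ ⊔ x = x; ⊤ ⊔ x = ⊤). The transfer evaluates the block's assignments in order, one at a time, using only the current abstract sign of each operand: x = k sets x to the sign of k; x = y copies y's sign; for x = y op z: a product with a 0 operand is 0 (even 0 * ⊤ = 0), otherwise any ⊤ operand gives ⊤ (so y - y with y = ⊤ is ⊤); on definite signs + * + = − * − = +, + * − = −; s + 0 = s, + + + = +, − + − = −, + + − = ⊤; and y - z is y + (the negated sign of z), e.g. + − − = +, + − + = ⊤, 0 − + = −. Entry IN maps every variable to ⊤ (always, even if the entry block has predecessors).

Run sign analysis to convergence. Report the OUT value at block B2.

Answer: {a: +, b: ⊤, c: +, d: ⊤, e: ⊤, f: ⊤}

Trace:
Per-block solution:
  B0:   IN=(all ⊤)   OUT={c:+; rest ⊤}
  B1:   IN={c:+; rest ⊤}   OUT={a:+, c:+; rest ⊤}
  B2:   IN={a:+, c:+; rest ⊤}   OUT={a:+, c:+; rest ⊤}
  B3:   IN={a:+, c:+; rest ⊤}   OUT={a:+, c:+; rest ⊤}

Merge at B2: IN[B2] = OUT[B1] = {a: +, b: ⊤, c: +, d: ⊤, e: ⊤, f: ⊤}
Applying B2's transfer function to that IN value gives OUT[B2] (row B2 above).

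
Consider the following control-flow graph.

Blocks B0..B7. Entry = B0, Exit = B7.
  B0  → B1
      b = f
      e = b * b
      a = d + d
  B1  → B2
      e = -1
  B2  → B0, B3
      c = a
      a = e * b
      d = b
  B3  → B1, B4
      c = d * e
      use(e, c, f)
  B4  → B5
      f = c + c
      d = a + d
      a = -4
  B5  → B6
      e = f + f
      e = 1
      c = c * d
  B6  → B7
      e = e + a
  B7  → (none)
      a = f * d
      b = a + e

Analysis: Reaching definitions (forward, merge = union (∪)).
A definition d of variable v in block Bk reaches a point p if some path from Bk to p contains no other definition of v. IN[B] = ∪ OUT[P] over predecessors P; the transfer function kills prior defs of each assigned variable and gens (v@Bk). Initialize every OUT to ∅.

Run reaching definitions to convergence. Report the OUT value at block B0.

Converged values:
  B0:  IN={a@B2, b@B0, c@B2, d@B2, e@B1}  OUT={a@B0, b@B0, c@B2, d@B2, e@B0}
  B1:  IN={a@B0, a@B2, b@B0, c@B2, c@B3, d@B2, e@B0, e@B1}  OUT={a@B0, a@B2, b@B0, c@B2, c@B3, d@B2, e@B1}
  B2:  IN={a@B0, a@B2, b@B0, c@B2, c@B3, d@B2, e@B1}  OUT={a@B2, b@B0, c@B2, d@B2, e@B1}
  B3:  IN={a@B2, b@B0, c@B2, d@B2, e@B1}  OUT={a@B2, b@B0, c@B3, d@B2, e@B1}
  B4:  IN={a@B2, b@B0, c@B3, d@B2, e@B1}  OUT={a@B4, b@B0, c@B3, d@B4, e@B1, f@B4}
  B5:  IN={a@B4, b@B0, c@B3, d@B4, e@B1, f@B4}  OUT={a@B4, b@B0, c@B5, d@B4, e@B5, f@B4}
  B6:  IN={a@B4, b@B0, c@B5, d@B4, e@B5, f@B4}  OUT={a@B4, b@B0, c@B5, d@B4, e@B6, f@B4}
  B7:  IN={a@B4, b@B0, c@B5, d@B4, e@B6, f@B4}  OUT={a@B7, b@B7, c@B5, d@B4, e@B6, f@B4}

Merge at B0 (entry node, so the boundary value {} is joined with the incoming edge(s)): IN[B0] = {} ⊔ OUT[B2] = {a@B2, b@B0, c@B2, d@B2, e@B1}
Applying B0's transfer function to that IN value gives OUT[B0] (row B0 above).

Answer: {a@B0, b@B0, c@B2, d@B2, e@B0}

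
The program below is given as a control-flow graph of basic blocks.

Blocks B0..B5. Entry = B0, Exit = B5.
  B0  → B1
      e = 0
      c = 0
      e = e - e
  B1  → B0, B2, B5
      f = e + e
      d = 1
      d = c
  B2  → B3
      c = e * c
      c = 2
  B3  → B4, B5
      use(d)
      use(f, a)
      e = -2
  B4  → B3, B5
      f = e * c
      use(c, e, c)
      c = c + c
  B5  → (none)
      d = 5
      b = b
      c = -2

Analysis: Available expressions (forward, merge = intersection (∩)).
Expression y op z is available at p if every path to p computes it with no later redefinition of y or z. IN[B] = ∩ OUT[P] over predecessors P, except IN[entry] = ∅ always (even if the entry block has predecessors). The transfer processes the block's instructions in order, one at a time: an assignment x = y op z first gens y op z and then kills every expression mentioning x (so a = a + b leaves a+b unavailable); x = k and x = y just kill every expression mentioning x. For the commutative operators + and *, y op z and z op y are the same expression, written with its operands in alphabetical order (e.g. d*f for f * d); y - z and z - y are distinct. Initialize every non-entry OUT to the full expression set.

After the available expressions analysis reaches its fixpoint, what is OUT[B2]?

Answer: {e+e}

Derivation:
Converged values:
  B0:   IN={}   OUT={}
  B1:   IN={}   OUT={e+e}
  B2:   IN={e+e}   OUT={e+e}
  B3:   IN={}   OUT={}
  B4:   IN={}   OUT={}
  B5:   IN={}   OUT={}

Merge at B2: IN[B2] = OUT[B1] = {e+e}
Applying B2's transfer function to that IN value gives OUT[B2] (row B2 above).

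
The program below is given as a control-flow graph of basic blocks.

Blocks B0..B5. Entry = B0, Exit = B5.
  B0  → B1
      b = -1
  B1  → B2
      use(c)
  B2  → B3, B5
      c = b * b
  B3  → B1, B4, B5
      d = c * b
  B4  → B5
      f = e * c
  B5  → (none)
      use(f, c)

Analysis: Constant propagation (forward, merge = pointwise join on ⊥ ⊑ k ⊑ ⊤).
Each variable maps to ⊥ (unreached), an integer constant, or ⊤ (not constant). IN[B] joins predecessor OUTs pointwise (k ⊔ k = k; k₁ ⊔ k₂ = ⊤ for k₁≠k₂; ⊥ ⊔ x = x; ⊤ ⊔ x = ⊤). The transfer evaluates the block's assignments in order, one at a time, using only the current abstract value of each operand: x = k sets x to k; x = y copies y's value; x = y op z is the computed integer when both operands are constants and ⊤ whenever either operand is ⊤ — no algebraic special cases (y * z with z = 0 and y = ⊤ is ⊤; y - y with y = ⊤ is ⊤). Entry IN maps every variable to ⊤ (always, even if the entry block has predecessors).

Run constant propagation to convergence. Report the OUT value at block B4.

Per-block solution:
  B0: | IN=(all ⊤) | OUT={b:-1; rest ⊤}
  B1: | IN={b:-1; rest ⊤} | OUT={b:-1; rest ⊤}
  B2: | IN={b:-1; rest ⊤} | OUT={b:-1, c:1; rest ⊤}
  B3: | IN={b:-1, c:1; rest ⊤} | OUT={b:-1, c:1, d:-1; rest ⊤}
  B4: | IN={b:-1, c:1, d:-1; rest ⊤} | OUT={b:-1, c:1, d:-1; rest ⊤}
  B5: | IN={b:-1, c:1; rest ⊤} | OUT={b:-1, c:1; rest ⊤}

Merge at B4: IN[B4] = OUT[B3] = {a: ⊤, b: -1, c: 1, d: -1, e: ⊤, f: ⊤}
Applying B4's transfer function to that IN value gives OUT[B4] (row B4 above).

Answer: {a: ⊤, b: -1, c: 1, d: -1, e: ⊤, f: ⊤}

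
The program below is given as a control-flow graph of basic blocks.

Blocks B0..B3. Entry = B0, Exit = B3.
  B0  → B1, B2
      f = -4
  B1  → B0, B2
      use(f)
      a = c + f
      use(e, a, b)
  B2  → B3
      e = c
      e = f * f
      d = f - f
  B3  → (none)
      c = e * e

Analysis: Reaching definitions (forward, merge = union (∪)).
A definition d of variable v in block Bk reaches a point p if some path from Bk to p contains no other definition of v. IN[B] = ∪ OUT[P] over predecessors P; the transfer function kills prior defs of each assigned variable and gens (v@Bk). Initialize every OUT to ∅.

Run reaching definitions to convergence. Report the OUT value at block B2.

Answer: {a@B1, d@B2, e@B2, f@B0}

Derivation:
Converged values:
  B0: | IN={a@B1, f@B0} | OUT={a@B1, f@B0}
  B1: | IN={a@B1, f@B0} | OUT={a@B1, f@B0}
  B2: | IN={a@B1, f@B0} | OUT={a@B1, d@B2, e@B2, f@B0}
  B3: | IN={a@B1, d@B2, e@B2, f@B0} | OUT={a@B1, c@B3, d@B2, e@B2, f@B0}

Merge at B2: IN[B2] = OUT[B0] ⊔ OUT[B1] = {a@B1, f@B0}
Applying B2's transfer function to that IN value gives OUT[B2] (row B2 above).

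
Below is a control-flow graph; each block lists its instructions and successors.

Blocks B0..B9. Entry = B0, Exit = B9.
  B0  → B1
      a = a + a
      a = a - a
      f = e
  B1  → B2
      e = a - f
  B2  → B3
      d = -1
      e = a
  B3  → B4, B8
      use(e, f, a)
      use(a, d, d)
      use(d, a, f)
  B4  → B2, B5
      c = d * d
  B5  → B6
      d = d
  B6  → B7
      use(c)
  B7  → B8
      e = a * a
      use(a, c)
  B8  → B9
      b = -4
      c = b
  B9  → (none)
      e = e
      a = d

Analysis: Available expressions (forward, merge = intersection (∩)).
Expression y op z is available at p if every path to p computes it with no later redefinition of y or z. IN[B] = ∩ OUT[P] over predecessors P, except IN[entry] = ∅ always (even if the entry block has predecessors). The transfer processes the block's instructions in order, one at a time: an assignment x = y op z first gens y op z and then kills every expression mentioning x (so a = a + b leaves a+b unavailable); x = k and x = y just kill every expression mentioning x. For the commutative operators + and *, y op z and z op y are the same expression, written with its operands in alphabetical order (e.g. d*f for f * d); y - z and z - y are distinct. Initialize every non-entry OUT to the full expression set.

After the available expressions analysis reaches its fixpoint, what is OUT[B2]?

Answer: {a-f}

Derivation:
Fixpoint table:
  B0:  IN={}  OUT={}
  B1:  IN={}  OUT={a-f}
  B2:  IN={a-f}  OUT={a-f}
  B3:  IN={a-f}  OUT={a-f}
  B4:  IN={a-f}  OUT={a-f, d*d}
  B5:  IN={a-f, d*d}  OUT={a-f}
  B6:  IN={a-f}  OUT={a-f}
  B7:  IN={a-f}  OUT={a*a, a-f}
  B8:  IN={a-f}  OUT={a-f}
  B9:  IN={a-f}  OUT={}

Merge at B2: IN[B2] = OUT[B1] ∩ OUT[B4] = {a-f}
Applying B2's transfer function to that IN value gives OUT[B2] (row B2 above).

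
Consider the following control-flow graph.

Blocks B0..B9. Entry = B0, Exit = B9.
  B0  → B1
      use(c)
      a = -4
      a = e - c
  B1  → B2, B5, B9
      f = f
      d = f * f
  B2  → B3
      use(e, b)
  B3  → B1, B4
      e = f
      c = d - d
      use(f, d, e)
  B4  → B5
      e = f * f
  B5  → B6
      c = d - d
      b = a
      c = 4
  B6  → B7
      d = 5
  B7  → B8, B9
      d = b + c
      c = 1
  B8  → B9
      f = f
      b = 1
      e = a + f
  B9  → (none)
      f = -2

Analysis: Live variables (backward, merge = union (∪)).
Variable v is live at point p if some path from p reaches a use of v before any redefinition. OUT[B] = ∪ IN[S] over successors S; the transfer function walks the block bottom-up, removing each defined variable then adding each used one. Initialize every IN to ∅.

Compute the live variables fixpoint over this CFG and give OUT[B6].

Fixpoint table:
  B0: | IN={b, c, e, f} | OUT={a, b, e, f}
  B1: | IN={a, b, e, f} | OUT={a, b, d, e, f}
  B2: | IN={a, b, d, e, f} | OUT={a, b, d, f}
  B3: | IN={a, b, d, f} | OUT={a, b, d, e, f}
  B4: | IN={a, d, f} | OUT={a, d, f}
  B5: | IN={a, d, f} | OUT={a, b, c, f}
  B6: | IN={a, b, c, f} | OUT={a, b, c, f}
  B7: | IN={a, b, c, f} | OUT={a, f}
  B8: | IN={a, f} | OUT={}
  B9: | IN={} | OUT={}

Merge at B6: OUT[B6] = IN[B7] = {a, b, c, f}

Answer: {a, b, c, f}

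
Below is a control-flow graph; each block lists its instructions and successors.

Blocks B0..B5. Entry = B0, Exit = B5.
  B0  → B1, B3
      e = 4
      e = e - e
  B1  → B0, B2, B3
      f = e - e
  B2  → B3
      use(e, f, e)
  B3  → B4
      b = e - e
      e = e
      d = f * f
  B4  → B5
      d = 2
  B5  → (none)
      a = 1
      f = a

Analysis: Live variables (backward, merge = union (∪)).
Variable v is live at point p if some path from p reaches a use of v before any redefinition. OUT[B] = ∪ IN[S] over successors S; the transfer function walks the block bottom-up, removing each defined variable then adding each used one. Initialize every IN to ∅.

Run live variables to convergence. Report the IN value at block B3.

Answer: {e, f}

Derivation:
Per-block solution:
  B0:  IN={f}  OUT={e, f}
  B1:  IN={e}  OUT={e, f}
  B2:  IN={e, f}  OUT={e, f}
  B3:  IN={e, f}  OUT={}
  B4:  IN={}  OUT={}
  B5:  IN={}  OUT={}

Merge at B3: OUT[B3] = IN[B4] = {}
Applying B3's transfer function to that OUT value gives IN[B3] (row B3 above).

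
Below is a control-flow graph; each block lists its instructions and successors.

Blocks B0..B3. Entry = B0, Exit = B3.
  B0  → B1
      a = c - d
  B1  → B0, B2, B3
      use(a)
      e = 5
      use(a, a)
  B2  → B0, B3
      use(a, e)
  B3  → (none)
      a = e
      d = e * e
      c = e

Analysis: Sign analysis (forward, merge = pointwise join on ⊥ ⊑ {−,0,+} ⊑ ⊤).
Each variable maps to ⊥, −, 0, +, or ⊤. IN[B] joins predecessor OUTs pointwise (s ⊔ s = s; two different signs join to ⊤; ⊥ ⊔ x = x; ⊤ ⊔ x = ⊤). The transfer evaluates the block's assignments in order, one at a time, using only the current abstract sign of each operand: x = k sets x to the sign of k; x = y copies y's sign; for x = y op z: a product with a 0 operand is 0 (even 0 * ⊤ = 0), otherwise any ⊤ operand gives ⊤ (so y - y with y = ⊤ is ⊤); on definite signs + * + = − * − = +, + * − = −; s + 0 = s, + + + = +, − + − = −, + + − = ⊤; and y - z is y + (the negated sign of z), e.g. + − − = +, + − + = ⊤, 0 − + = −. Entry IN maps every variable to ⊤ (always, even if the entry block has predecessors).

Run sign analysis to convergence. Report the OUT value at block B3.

Answer: {a: +, b: ⊤, c: +, d: +, e: +, f: ⊤}

Working:
Fixpoint table:
  B0: | IN=(all ⊤) | OUT=(all ⊤)
  B1: | IN=(all ⊤) | OUT={e:+; rest ⊤}
  B2: | IN={e:+; rest ⊤} | OUT={e:+; rest ⊤}
  B3: | IN={e:+; rest ⊤} | OUT={a:+, c:+, d:+, e:+; rest ⊤}

Merge at B3: IN[B3] = OUT[B1] ⊔ OUT[B2] = {a: ⊤, b: ⊤, c: ⊤, d: ⊤, e: +, f: ⊤}
Applying B3's transfer function to that IN value gives OUT[B3] (row B3 above).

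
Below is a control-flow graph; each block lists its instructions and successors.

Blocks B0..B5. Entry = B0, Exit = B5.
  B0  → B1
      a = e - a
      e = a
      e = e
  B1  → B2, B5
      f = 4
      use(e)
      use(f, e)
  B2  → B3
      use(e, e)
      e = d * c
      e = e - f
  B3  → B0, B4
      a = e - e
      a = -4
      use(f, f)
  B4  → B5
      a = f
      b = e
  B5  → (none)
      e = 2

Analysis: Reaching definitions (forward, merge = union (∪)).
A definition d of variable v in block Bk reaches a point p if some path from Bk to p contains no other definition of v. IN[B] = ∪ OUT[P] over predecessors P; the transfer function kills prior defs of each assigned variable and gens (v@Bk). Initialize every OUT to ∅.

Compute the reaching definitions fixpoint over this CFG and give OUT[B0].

Converged values:
  B0:  IN={a@B3, e@B2, f@B1}  OUT={a@B0, e@B0, f@B1}
  B1:  IN={a@B0, e@B0, f@B1}  OUT={a@B0, e@B0, f@B1}
  B2:  IN={a@B0, e@B0, f@B1}  OUT={a@B0, e@B2, f@B1}
  B3:  IN={a@B0, e@B2, f@B1}  OUT={a@B3, e@B2, f@B1}
  B4:  IN={a@B3, e@B2, f@B1}  OUT={a@B4, b@B4, e@B2, f@B1}
  B5:  IN={a@B0, a@B4, b@B4, e@B0, e@B2, f@B1}  OUT={a@B0, a@B4, b@B4, e@B5, f@B1}

Merge at B0 (entry node, so the boundary value {} is joined with the incoming edge(s)): IN[B0] = {} ⊔ OUT[B3] = {a@B3, e@B2, f@B1}
Applying B0's transfer function to that IN value gives OUT[B0] (row B0 above).

Answer: {a@B0, e@B0, f@B1}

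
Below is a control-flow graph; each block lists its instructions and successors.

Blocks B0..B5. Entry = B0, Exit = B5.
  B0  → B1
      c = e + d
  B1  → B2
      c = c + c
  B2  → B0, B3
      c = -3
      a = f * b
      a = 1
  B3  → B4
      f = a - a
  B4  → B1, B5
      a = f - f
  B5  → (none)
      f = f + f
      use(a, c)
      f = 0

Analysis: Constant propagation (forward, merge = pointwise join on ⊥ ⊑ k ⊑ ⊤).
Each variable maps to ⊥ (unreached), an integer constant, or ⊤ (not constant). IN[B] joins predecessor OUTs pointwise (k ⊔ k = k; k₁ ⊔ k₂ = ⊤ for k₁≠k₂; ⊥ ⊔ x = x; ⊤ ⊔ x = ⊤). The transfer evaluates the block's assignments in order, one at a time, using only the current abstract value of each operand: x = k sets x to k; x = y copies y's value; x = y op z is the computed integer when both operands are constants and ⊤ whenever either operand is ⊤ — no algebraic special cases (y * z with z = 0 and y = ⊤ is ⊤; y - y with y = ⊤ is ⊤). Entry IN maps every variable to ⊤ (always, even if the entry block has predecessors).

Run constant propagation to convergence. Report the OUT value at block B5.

Fixpoint table:
  B0: | IN=(all ⊤) | OUT=(all ⊤)
  B1: | IN=(all ⊤) | OUT=(all ⊤)
  B2: | IN=(all ⊤) | OUT={a:1, c:-3; rest ⊤}
  B3: | IN={a:1, c:-3; rest ⊤} | OUT={a:1, c:-3, f:0; rest ⊤}
  B4: | IN={a:1, c:-3, f:0; rest ⊤} | OUT={a:0, c:-3, f:0; rest ⊤}
  B5: | IN={a:0, c:-3, f:0; rest ⊤} | OUT={a:0, c:-3, f:0; rest ⊤}

Merge at B5: IN[B5] = OUT[B4] = {a: 0, b: ⊤, c: -3, d: ⊤, e: ⊤, f: 0}
Applying B5's transfer function to that IN value gives OUT[B5] (row B5 above).

Answer: {a: 0, b: ⊤, c: -3, d: ⊤, e: ⊤, f: 0}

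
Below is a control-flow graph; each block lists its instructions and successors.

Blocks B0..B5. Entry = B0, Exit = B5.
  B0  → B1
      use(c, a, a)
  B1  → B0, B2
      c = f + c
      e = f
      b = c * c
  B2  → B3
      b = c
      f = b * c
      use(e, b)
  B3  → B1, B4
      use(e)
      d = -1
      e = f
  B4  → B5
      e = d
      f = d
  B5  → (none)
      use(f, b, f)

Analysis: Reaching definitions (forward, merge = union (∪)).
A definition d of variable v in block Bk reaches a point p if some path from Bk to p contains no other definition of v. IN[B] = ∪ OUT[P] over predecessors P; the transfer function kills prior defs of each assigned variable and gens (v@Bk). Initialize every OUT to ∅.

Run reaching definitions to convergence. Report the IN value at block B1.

Per-block solution:
  B0:  IN={b@B1, c@B1, d@B3, e@B1, f@B2}  OUT={b@B1, c@B1, d@B3, e@B1, f@B2}
  B1:  IN={b@B1, b@B2, c@B1, d@B3, e@B1, e@B3, f@B2}  OUT={b@B1, c@B1, d@B3, e@B1, f@B2}
  B2:  IN={b@B1, c@B1, d@B3, e@B1, f@B2}  OUT={b@B2, c@B1, d@B3, e@B1, f@B2}
  B3:  IN={b@B2, c@B1, d@B3, e@B1, f@B2}  OUT={b@B2, c@B1, d@B3, e@B3, f@B2}
  B4:  IN={b@B2, c@B1, d@B3, e@B3, f@B2}  OUT={b@B2, c@B1, d@B3, e@B4, f@B4}
  B5:  IN={b@B2, c@B1, d@B3, e@B4, f@B4}  OUT={b@B2, c@B1, d@B3, e@B4, f@B4}

Merge at B1: IN[B1] = OUT[B0] ⊔ OUT[B3] = {b@B1, b@B2, c@B1, d@B3, e@B1, e@B3, f@B2}

Answer: {b@B1, b@B2, c@B1, d@B3, e@B1, e@B3, f@B2}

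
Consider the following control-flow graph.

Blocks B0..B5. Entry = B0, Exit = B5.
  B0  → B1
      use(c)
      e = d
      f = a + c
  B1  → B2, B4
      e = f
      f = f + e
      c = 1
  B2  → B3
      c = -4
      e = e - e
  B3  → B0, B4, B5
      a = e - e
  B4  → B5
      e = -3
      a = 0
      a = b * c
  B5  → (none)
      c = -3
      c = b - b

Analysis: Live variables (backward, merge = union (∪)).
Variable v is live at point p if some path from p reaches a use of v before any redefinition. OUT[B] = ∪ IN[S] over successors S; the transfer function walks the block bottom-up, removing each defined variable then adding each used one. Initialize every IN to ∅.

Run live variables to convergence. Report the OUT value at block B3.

Answer: {a, b, c, d}

Derivation:
Fixpoint table:
  B0:  IN={a, b, c, d}  OUT={b, d, f}
  B1:  IN={b, d, f}  OUT={b, c, d, e}
  B2:  IN={b, d, e}  OUT={b, c, d, e}
  B3:  IN={b, c, d, e}  OUT={a, b, c, d}
  B4:  IN={b, c}  OUT={b}
  B5:  IN={b}  OUT={}

Merge at B3: OUT[B3] = IN[B0] ⊔ IN[B4] ⊔ IN[B5] = {a, b, c, d}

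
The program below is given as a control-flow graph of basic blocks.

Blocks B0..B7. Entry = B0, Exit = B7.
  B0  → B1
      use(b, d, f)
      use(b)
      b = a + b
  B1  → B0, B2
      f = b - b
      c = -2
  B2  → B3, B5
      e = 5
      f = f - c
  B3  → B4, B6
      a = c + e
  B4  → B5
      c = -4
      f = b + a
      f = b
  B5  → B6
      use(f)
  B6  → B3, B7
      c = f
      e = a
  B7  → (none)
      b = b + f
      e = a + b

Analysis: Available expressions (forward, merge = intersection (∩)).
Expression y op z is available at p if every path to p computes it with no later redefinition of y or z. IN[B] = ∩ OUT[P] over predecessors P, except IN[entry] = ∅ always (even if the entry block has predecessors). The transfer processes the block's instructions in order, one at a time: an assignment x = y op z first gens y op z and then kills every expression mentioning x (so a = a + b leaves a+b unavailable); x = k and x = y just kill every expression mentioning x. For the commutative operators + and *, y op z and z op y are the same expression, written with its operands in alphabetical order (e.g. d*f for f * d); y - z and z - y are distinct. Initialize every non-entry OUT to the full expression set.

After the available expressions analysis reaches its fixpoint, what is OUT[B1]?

Converged values:
  B0:   IN={}   OUT={}
  B1:   IN={}   OUT={b-b}
  B2:   IN={b-b}   OUT={b-b}
  B3:   IN={b-b}   OUT={b-b, c+e}
  B4:   IN={b-b, c+e}   OUT={a+b, b-b}
  B5:   IN={b-b}   OUT={b-b}
  B6:   IN={b-b}   OUT={b-b}
  B7:   IN={b-b}   OUT={a+b}

Merge at B1: IN[B1] = OUT[B0] = {}
Applying B1's transfer function to that IN value gives OUT[B1] (row B1 above).

Answer: {b-b}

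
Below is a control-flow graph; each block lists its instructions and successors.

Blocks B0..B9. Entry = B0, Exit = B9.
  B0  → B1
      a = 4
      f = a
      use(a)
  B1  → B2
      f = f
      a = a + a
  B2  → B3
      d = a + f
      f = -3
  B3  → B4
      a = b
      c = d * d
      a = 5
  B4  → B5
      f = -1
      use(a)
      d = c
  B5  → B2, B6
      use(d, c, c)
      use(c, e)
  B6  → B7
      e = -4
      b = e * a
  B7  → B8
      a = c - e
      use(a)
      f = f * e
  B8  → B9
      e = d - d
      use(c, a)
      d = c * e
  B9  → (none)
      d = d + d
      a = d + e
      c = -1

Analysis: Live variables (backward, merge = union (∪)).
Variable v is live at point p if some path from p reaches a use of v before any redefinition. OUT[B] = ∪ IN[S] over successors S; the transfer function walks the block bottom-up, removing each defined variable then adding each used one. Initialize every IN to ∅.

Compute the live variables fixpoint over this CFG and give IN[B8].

Answer: {a, c, d}

Working:
Fixpoint table:
  B0: | IN={b, e} | OUT={a, b, e, f}
  B1: | IN={a, b, e, f} | OUT={a, b, e, f}
  B2: | IN={a, b, e, f} | OUT={b, d, e}
  B3: | IN={b, d, e} | OUT={a, b, c, e}
  B4: | IN={a, b, c, e} | OUT={a, b, c, d, e, f}
  B5: | IN={a, b, c, d, e, f} | OUT={a, b, c, d, e, f}
  B6: | IN={a, c, d, f} | OUT={c, d, e, f}
  B7: | IN={c, d, e, f} | OUT={a, c, d}
  B8: | IN={a, c, d} | OUT={d, e}
  B9: | IN={d, e} | OUT={}

Merge at B8: OUT[B8] = IN[B9] = {d, e}
Applying B8's transfer function to that OUT value gives IN[B8] (row B8 above).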